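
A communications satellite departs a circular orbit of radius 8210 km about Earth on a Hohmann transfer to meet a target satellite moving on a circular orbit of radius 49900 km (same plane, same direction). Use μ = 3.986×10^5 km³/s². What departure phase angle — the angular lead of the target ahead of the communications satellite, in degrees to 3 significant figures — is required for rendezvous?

φ = 100°

The Hohmann ellipse has a_t = (r₁ + r₂)/2 = 29055 km.
Transfer time t = π√(a_t³/μ) = 24644 s.
Target angular speed ω₂ = √(μ/r₂³) = 5.6639×10^-5 rad/s.
Angle swept by the target during transfer: ω₂·t = 1.3958 rad = 79.97°.
Arrival is 180° from departure on the ellipse, so φ = 180° − 79.97° = 100°.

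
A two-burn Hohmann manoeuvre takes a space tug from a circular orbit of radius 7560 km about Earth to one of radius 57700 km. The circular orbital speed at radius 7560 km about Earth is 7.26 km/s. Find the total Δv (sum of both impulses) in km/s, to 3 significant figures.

Δv = 3.76 km/s

From the circular-orbit relation v² = μ/r at r = 7560 km: μ = v²r = (7.26)² × 7560 = 3.98469×10^5 km³/s².
Semi-major axis of the transfer orbit: a_t = (7560 + 57700)/2 = 32630 km.
At r₁ the circular-orbit speed is v₁ = √(μ/r₁) = 7.260 km/s.
On the transfer ellipse at r₁, vis-viva gives v_p = √[μ(2/r₁ − 1/a_t)] = 9.654 km/s.
First burn Δv₁ = |v_p − v₁| = 2.394 km/s.
At r₂, v₂ = √(μ/r₂) = 2.628 km/s.
Transfer-orbit speed at r₂: v_a = √[μ(2/r₂ − 1/a_t)] = 1.265 km/s.
Second burn Δv₂ = |v₂ − v_a| = 1.363 km/s.
Total Δv = Δv₁ + Δv₂ = 3.757 km/s.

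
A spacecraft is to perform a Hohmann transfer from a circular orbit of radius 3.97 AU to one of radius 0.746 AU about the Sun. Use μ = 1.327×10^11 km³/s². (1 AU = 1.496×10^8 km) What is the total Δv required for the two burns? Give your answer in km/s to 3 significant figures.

In km: r₁ = 3.97 × 1.496×10^8 = 5.93912×10^8 km; r₂ = 0.746 × 1.496×10^8 = 1.116016×10^8 km.
The Hohmann ellipse has a_t = (r₁ + r₂)/2 = 3.527568×10^8 km.
At r₁ the circular-orbit speed is v₁ = √(μ/r₁) = 14.948 km/s.
Transfer-orbit speed at r₁ (vis-viva): v_a = √[μ(2/r₁ − 1/a_t)] = 8.4076 km/s.
First burn Δv₁ = |v_a − v₁| = 6.540 km/s.
Circular speed at r₂: v₂ = √(μ/r₂) = 34.48 km/s.
Transfer-orbit speed at r₂: v_p = √[μ(2/r₂ − 1/a_t)] = 44.74 km/s.
Second burn Δv₂ = |v₂ − v_p| = 10.26 km/s.
Total Δv = Δv₁ + Δv₂ = 16.80 km/s.

Δv = 16.8 km/s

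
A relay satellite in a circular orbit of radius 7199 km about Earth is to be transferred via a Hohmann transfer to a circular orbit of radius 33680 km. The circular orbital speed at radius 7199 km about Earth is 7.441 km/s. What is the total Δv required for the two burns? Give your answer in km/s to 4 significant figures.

Δv = 3.509 km/s

From the circular-orbit relation v² = μ/r at r = 7199 km: μ = v²r = (7.441)² × 7199 = 3.98598×10^5 km³/s².
Semi-major axis of the transfer orbit: a_t = (7199 + 33680)/2 = 20439.5 km.
Circular speed at r₁: v₁ = √(μ/r₁) = √(3.98598×10^5/7199) = 7.4410 km/s.
Transfer-orbit speed at r₁ (v² = μ(2/r − 1/a)): v_p = √[μ(2/r₁ − 1/a_t)] = 9.5517 km/s.
First burn Δv₁ = |v_p − v₁| = 2.1107 km/s.
At r₂, v₂ = √(μ/r₂) = 3.4402 km/s.
Transfer-orbit speed at r₂: v_a = √[μ(2/r₂ − 1/a_t)] = 2.0417 km/s.
Second burn Δv₂ = |v₂ − v_a| = 1.3985 km/s.
Δv = Δv₁ + Δv₂ = 2.1107 + 1.3985 = 3.509 km/s.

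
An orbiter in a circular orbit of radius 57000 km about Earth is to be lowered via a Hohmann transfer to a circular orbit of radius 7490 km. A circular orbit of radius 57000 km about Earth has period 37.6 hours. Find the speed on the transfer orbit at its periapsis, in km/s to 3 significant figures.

From Kepler's third law T² = 4π²r³/μ at r = 57000 km, T = 37.6 hours = 37.6 × 3600 s = 1.3536×10^5 s: μ = 4π²r³/T² = 3.99028×10^5 km³/s².
The Hohmann ellipse has a_t = (r₁ + r₂)/2 = 32245 km.
The periapsis of the transfer ellipse is at r = 7490 km.
From the vis-viva equation, v = √[μ(2/r − 1/a_t)] = 9.704 km/s.

v = 9.70 km/s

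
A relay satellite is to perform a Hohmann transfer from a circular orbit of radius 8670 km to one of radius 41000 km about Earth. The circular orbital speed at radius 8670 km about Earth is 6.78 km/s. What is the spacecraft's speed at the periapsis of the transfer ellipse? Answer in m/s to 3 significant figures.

v = 8710 m/s

From the circular-orbit relation v² = μ/r at r = 8670 km: μ = v²r = (6.78)² × 8670 = 3.98546×10^5 km³/s².
Transfer-ellipse semi-major axis a_t = (r₁ + r₂)/2 = (8670 + 41000)/2 = 24835 km.
The periapsis of the transfer ellipse is at r = 8670 km.
Vis-viva: v = √[μ(2/r − 1/a_t)] = √[3.98546×10^5 × (2/8670 − 1/24835)] = 8.711 km/s.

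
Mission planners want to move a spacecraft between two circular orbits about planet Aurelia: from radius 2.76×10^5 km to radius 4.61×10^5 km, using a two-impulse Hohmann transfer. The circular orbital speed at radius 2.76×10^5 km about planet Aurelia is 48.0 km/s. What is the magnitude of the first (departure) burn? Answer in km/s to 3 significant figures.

Δv₁ = 5.69 km/s

From the circular-orbit relation v² = μ/r at r = 2.76×10^5 km: μ = v²r = (48.0)² × 2.76×10^5 = 6.35904×10^8 km³/s².
The Hohmann ellipse has a_t = (r₁ + r₂)/2 = 3.685×10^5 km.
Circular speed at r = 2.760×10^5 km: v_c = √(μ/r) = 48.000 km/s.
Vis-viva on the transfer ellipse at r = 2.760×10^5 km gives v_t = √[μ(2/r − 1/a_t)] = 53.687 km/s.
Δv₁ = |v_t − v_c| = |53.687 − 48.000| = 5.687 km/s.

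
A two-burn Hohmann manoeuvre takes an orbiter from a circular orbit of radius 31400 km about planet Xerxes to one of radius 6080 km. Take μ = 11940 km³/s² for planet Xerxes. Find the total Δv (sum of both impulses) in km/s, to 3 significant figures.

Semi-major axis of the transfer orbit: a_t = (31400 + 6080)/2 = 18740 km.
At r₁ the circular-orbit speed is v₁ = √(μ/r₁) = 0.6166 km/s.
On the transfer ellipse at r₁, v² = μ(2/r − 1/a) gives v_a = √[μ(2/r₁ − 1/a_t)] = 0.3512 km/s.
First burn Δv₁ = |v_a − v₁| = 0.2654 km/s.
Circular speed at r₂: v₂ = √(μ/r₂) = 1.4014 km/s.
Transfer-orbit speed at r₂: v_p = √[μ(2/r₂ − 1/a_t)] = 1.8140 km/s.
Second burn Δv₂ = |v₂ − v_p| = 0.4126 km/s.
Total Δv = Δv₁ + Δv₂ = 0.6780 km/s.

Δv = 0.678 km/s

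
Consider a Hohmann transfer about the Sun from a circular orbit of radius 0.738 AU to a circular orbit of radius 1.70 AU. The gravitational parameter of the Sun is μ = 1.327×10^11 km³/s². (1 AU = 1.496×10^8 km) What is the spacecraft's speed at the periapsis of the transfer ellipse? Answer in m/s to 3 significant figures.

In km: r₁ = 0.738 × 1.496×10^8 = 1.104048×10^8 km; r₂ = 1.70 × 1.496×10^8 = 2.5432×10^8 km.
Transfer-ellipse semi-major axis a_t = (r₁ + r₂)/2 = (1.104048×10^8 + 2.5432×10^8)/2 = 1.823624×10^8 km.
The periapsis of the transfer ellipse is at r = 1.104048×10^8 km.
Vis-viva: v = √[μ(2/r − 1/a_t)] = √[1.327×10^11 × (2/1.104048×10^8 − 1/1.823624×10^8)] = 40.94 km/s.

v = 40900 m/s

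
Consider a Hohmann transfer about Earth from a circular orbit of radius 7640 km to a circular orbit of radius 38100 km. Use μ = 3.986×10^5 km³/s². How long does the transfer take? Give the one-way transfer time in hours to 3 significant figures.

The Hohmann ellipse has a_t = (r₁ + r₂)/2 = 22870 km.
By Kepler's third law the transfer-orbit period is T = 2π√(a_t³/μ), so t = T/2 = 17210 s.
Converting: 17210 s ÷ 3600 s/hour = 4.78 hours.

t = 4.78 hours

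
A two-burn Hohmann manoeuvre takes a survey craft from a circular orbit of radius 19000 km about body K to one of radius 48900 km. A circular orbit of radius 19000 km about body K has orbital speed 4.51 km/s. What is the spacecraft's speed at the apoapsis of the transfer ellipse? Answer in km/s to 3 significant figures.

From the circular-orbit relation v² = μ/r at r = 19000 km: μ = v²r = (4.51)² × 19000 = 3.86462×10^5 km³/s².
Semi-major axis of the transfer orbit: a_t = (19000 + 48900)/2 = 33950 km.
At apoapsis, r = 48900 km.
Applying v² = μ(2/r − 1/a_t): v = 2.103 km/s.

v = 2.10 km/s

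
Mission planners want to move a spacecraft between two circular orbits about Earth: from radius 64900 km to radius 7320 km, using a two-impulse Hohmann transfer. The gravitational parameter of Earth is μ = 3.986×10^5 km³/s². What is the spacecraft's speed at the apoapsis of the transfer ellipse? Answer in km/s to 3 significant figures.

The Hohmann ellipse has a_t = (r₁ + r₂)/2 = 36110 km.
The apoapsis of the transfer ellipse is at r = 64900 km.
From the vis-viva equation, v = √[μ(2/r − 1/a_t)] = 1.116 km/s.

v = 1.12 km/s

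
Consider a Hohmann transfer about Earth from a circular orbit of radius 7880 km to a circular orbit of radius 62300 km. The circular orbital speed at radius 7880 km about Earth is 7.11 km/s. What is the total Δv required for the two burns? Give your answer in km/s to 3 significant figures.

Δv = 3.69 km/s

From the circular-orbit relation v² = μ/r at r = 7880 km: μ = v²r = (7.11)² × 7880 = 3.98351×10^5 km³/s².
The Hohmann ellipse has a_t = (r₁ + r₂)/2 = 35090 km.
Circular speed at r₁: v₁ = √(μ/r₁) = √(3.98351×10^5/7880) = 7.110 km/s.
Transfer-orbit speed at r₁ (v² = μ(2/r − 1/a)): v_p = √[μ(2/r₁ − 1/a_t)] = 9.474 km/s.
First burn Δv₁ = |v_p − v₁| = 2.364 km/s.
At r₂, v₂ = √(μ/r₂) = 2.5286 km/s.
Transfer-orbit speed at r₂: v_a = √[μ(2/r₂ − 1/a_t)] = 1.1983 km/s.
Second burn Δv₂ = |v₂ − v_a| = 1.330 km/s.
Total Δv = Δv₁ + Δv₂ = 3.694 km/s.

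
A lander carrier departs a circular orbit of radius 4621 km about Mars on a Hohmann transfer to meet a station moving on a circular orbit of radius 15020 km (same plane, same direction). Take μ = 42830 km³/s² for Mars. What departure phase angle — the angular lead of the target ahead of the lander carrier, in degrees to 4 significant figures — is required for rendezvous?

Semi-major axis of the transfer orbit: a_t = (4621 + 15020)/2 = 9820.5 km.
Transfer time t = π√(a_t³/μ) = 14773 s.
Target angular speed ω₂ = √(μ/r₂³) = 1.1243×10^-4 rad/s.
Angle swept by the target during transfer: ω₂·t = 1.6609 rad = 95.16°.
The lander carrier traverses 180° on the transfer ellipse, so the target must lead by 180° − 95.16° = 84.84°.

φ = 84.84°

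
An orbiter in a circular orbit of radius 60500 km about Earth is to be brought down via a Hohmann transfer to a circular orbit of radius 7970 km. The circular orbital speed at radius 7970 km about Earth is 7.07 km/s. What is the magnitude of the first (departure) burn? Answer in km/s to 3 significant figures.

From the circular-orbit relation v² = μ/r at r = 7970 km: μ = v²r = (7.07)² × 7970 = 3.98380×10^5 km³/s².
Semi-major axis of the transfer orbit: a_t = (60500 + 7970)/2 = 34235 km.
Circular speed at r = 60500 km: v_c = √(μ/r) = 2.566 km/s.
Vis-viva on the transfer ellipse at r = 60500 km gives v_t = √[μ(2/r − 1/a_t)] = 1.238 km/s.
Δv₁ = |v_t − v_c| = |1.238 − 2.566| = 1.328 km/s.

Δv₁ = 1.33 km/s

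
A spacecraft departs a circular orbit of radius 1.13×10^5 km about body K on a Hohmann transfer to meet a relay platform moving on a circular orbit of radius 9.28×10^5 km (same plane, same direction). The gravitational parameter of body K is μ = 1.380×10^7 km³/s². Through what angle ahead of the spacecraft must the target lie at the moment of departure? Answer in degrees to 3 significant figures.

φ = 104°

Transfer-ellipse semi-major axis a_t = (r₁ + r₂)/2 = (1.130×10^5 + 9.280×10^5)/2 = 5.205×10^5 km.
The half-period of the transfer ellipse is t = π√(a_t³/μ) = 3.17571×10^5 s.
The target's mean motion on its circular orbit is ω₂ = √(μ/r₂³) = 4.15545×10^-6 rad/s.
Angle swept by the target during transfer: ω₂·t = 1.3197 rad = 75.61°.
The spacecraft traverses 180° on the transfer ellipse, so the target must lead by 180° − 75.61° = 104°.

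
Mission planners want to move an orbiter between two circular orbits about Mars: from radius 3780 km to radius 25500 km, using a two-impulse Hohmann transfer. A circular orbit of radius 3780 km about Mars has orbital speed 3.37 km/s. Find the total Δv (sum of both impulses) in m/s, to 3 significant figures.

From the circular-orbit relation v² = μ/r at r = 3780 km: μ = v²r = (3.37)² × 3780 = 42929.1 km³/s².
The Hohmann ellipse has a_t = (r₁ + r₂)/2 = 14640 km.
Circular speed at r₁: v₁ = √(μ/r₁) = √(42929.1/3780) = 3.370 km/s.
Transfer-orbit speed at r₁ (vis-viva): v_p = √[μ(2/r₁ − 1/a_t)] = 4.448 km/s.
First burn Δv₁ = |v_p − v₁| = 1.078 km/s.
At r₂, v₂ = √(μ/r₂) = 1.2975 km/s.
Transfer-orbit speed at r₂: v_a = √[μ(2/r₂ − 1/a_t)] = 0.65930 km/s.
Second burn Δv₂ = |v₂ − v_a| = 0.6382 km/s.
Total Δv = Δv₁ + Δv₂ = 1.716 km/s.

Δv = 1720 m/s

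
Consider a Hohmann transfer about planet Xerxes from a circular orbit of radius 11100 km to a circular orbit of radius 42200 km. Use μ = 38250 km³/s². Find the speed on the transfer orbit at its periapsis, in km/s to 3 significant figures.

v = 2.34 km/s

The Hohmann ellipse has a_t = (r₁ + r₂)/2 = 26650 km.
The periapsis of the transfer ellipse is at r = 11100 km.
Vis-viva: v = √[μ(2/r − 1/a_t)] = √[38250 × (2/11100 − 1/26650)] = 2.336 km/s.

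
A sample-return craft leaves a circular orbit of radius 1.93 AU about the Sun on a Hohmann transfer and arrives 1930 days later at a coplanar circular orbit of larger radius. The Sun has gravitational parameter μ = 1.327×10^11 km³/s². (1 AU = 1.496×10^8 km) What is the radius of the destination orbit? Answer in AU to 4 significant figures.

r₂ = 7.701 AU

In km: r₁ = 1.93 × 1.496×10^8 = 2.88728×10^8 km.
Transfer time t = 1930 days = 1.66752×10^8 s, and t = π√(a_t³/μ).
So a_t = (μ t²/π²)^(1/3) = (1.327×10^11 × (1.66752×10^8)² / π²)^(1/3) = 7.2040×10^8 km.
Since a_t = (r₁ + r₂)/2, r₂ = 2a_t − r₁ = 2×7.2040×10^8 − 2.88728×10^8 = 1.152072×10^9 km.
In AU: r₂ = 1.152072×10^9 / 1.496×10^8 = 7.701 AU.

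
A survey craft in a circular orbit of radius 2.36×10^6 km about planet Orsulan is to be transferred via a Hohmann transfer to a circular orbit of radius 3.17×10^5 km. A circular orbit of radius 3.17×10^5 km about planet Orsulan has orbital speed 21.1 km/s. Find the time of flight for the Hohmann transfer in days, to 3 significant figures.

t = 4.74 days

From the circular-orbit relation v² = μ/r at r = 3.17×10^5 km: μ = v²r = (21.1)² × 3.17×10^5 = 1.41132×10^8 km³/s².
Semi-major axis of the transfer orbit: a_t = (2.360×10^6 + 3.170×10^5)/2 = 1.3385×10^6 km.
Transfer time t = π√(a_t³/μ) = π√((1.3385×10^6)³ / 1.41132×10^8) = 4.095×10^5 s.
Converting: 4.095×10^5 s ÷ 86400 s/day = 4.74 days.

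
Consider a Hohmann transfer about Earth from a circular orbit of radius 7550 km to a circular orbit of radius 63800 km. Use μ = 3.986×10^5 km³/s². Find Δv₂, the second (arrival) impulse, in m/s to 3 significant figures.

Δv₂ = 1350 m/s

The Hohmann ellipse has a_t = (r₁ + r₂)/2 = 35675 km.
Circular speed at r = 63800 km: v_c = √(μ/r) = 2.500 km/s.
Transfer-orbit speed at the same r (vis-viva, a = a_t): v_t = √[μ(2/r − 1/a_t)] = 1.150 km/s.
Δv₂ = |v_t − v_c| = |1.150 − 2.500| = 1.350 km/s.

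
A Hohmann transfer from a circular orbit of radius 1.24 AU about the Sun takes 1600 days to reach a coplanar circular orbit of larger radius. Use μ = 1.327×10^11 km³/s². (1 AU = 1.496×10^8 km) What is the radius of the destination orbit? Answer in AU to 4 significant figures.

r₂ = 7.259 AU

In km: r₁ = 1.24 × 1.496×10^8 = 1.85504×10^8 km.
Transfer time t = 1600 days = 1.3824×10^8 s, and t = π√(a_t³/μ).
So a_t = (μ t²/π²)^(1/3) = (1.327×10^11 × (1.3824×10^8)² / π²)^(1/3) = 6.3574×10^8 km.
Since a_t = (r₁ + r₂)/2, r₂ = 2a_t − r₁ = 2×6.3574×10^8 − 1.85504×10^8 = 1.085976×10^9 km.
In AU: r₂ = 1.085976×10^9 / 1.496×10^8 = 7.259 AU.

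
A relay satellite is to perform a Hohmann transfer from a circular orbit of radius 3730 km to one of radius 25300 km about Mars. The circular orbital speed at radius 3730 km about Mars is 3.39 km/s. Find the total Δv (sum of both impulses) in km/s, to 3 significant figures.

From the circular-orbit relation v² = μ/r at r = 3730 km: μ = v²r = (3.39)² × 3730 = 42865.5 km³/s².
Transfer-ellipse semi-major axis a_t = (r₁ + r₂)/2 = (3730 + 25300)/2 = 14515 km.
At r₁ the circular-orbit speed is v₁ = √(μ/r₁) = 3.3900 km/s.
Transfer-orbit speed at r₁ (vis-viva): v_p = √[μ(2/r₁ − 1/a_t)] = 4.4756 km/s.
First burn Δv₁ = |v_p − v₁| = 1.0856 km/s.
Circular speed at r₂: v₂ = √(μ/r₂) = 1.30165 km/s.
Transfer-orbit speed at r₂: v_a = √[μ(2/r₂ − 1/a_t)] = 0.659842 km/s.
Second burn Δv₂ = |v₂ − v_a| = 0.64181 km/s.
Total Δv = Δv₁ + Δv₂ = 1.727 km/s.

Δv = 1.73 km/s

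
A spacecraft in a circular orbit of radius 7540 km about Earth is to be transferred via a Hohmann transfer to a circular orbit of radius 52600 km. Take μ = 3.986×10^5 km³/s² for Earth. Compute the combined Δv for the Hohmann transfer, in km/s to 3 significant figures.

Δv = 3.72 km/s

The Hohmann ellipse has a_t = (r₁ + r₂)/2 = 30070 km.
At r₁ the circular-orbit speed is v₁ = √(μ/r₁) = 7.27081 km/s.
Transfer-orbit speed at r₁ (v² = μ(2/r − 1/a)): v_p = √[μ(2/r₁ − 1/a_t)] = 9.61632 km/s.
First burn Δv₁ = |v_p − v₁| = 2.346 km/s.
Circular speed at r₂: v₂ = √(μ/r₂) = 2.7528 km/s.
Transfer-orbit speed at r₂: v_a = √[μ(2/r₂ − 1/a_t)] = 1.3785 km/s.
Second burn Δv₂ = |v₂ − v_a| = 1.374 km/s.
Total Δv = Δv₁ + Δv₂ = 3.720 km/s.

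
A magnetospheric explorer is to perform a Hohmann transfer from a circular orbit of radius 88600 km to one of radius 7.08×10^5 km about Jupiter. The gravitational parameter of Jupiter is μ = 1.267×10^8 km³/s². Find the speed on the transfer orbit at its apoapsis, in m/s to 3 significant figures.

The Hohmann ellipse has a_t = (r₁ + r₂)/2 = 3.983×10^5 km.
The apoapsis of the transfer ellipse is at r = 7.080×10^5 km.
Applying v² = μ(2/r − 1/a_t): v = 6.309 km/s.

v = 6310 m/s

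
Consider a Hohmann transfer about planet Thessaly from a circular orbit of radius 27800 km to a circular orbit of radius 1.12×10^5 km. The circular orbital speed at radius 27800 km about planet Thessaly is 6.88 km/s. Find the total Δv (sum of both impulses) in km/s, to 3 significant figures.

From the circular-orbit relation v² = μ/r at r = 27800 km: μ = v²r = (6.88)² × 27800 = 1.31590×10^6 km³/s².
Transfer-ellipse semi-major axis a_t = (r₁ + r₂)/2 = (27800 + 1.120×10^5)/2 = 69900 km.
Circular speed at r₁: v₁ = √(μ/r₁) = √(1.31590×10^6/27800) = 6.880 km/s.
Transfer-orbit speed at r₁ (v² = μ(2/r − 1/a)): v_p = √[μ(2/r₁ − 1/a_t)] = 8.709 km/s.
First burn Δv₁ = |v_p − v₁| = 1.829 km/s.
At r₂, v₂ = √(μ/r₂) = 3.428 km/s.
Transfer-orbit speed at r₂: v_a = √[μ(2/r₂ − 1/a_t)] = 2.162 km/s.
Second burn Δv₂ = |v₂ − v_a| = 1.266 km/s.
Δv = Δv₁ + Δv₂ = 1.829 + 1.266 = 3.095 km/s.

Δv = 3.09 km/s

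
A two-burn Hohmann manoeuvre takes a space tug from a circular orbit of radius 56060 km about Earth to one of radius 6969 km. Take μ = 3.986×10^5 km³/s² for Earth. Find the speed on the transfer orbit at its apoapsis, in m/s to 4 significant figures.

The Hohmann ellipse has a_t = (r₁ + r₂)/2 = 31514.5 km.
At apoapsis, r = 56060 km.
Vis-viva: v = √[μ(2/r − 1/a_t)] = √[3.986×10^5 × (2/56060 − 1/31514.5)] = 1.254 km/s.

v = 1254 m/s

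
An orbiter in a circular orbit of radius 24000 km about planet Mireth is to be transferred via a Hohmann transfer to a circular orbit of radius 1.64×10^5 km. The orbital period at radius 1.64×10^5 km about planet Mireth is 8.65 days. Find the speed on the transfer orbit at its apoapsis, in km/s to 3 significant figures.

v = 0.697 km/s

From Kepler's third law T² = 4π²r³/μ at r = 1.64×10^5 km, T = 8.65 days = 8.65 × 86400 s = 7.4736×10^5 s: μ = 4π²r³/T² = 3.11768×10^5 km³/s².
The Hohmann ellipse has a_t = (r₁ + r₂)/2 = 94000 km.
The apoapsis of the transfer ellipse is at r = 1.640×10^5 km.
Applying v² = μ(2/r − 1/a_t): v = 0.6967 km/s.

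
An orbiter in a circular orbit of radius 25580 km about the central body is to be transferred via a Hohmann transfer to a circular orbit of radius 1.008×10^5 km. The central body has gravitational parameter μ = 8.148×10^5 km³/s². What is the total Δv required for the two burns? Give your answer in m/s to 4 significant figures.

Semi-major axis of the transfer orbit: a_t = (25580 + 1.008×10^5)/2 = 63190 km.
At r₁ the circular-orbit speed is v₁ = √(μ/r₁) = 5.6438 km/s.
Transfer-orbit speed at r₁ (vis-viva): v_p = √[μ(2/r₁ − 1/a_t)] = 7.1282 km/s.
First burn Δv₁ = |v_p − v₁| = 1.4844 km/s.
Circular speed at r₂: v₂ = √(μ/r₂) = 2.8431 km/s.
Transfer-orbit speed at r₂: v_a = √[μ(2/r₂ − 1/a_t)] = 1.8089 km/s.
Second burn Δv₂ = |v₂ − v_a| = 1.0342 km/s.
Total Δv = Δv₁ + Δv₂ = 2.519 km/s.

Δv = 2519 m/s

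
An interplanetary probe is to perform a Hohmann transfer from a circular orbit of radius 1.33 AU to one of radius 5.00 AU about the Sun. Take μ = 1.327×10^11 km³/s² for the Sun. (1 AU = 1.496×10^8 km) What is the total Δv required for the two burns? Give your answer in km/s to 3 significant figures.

Δv = 11.3 km/s

In km: r₁ = 1.33 × 1.496×10^8 = 1.98968×10^8 km; r₂ = 5.00 × 1.496×10^8 = 7.480×10^8 km.
The Hohmann ellipse has a_t = (r₁ + r₂)/2 = 4.73484×10^8 km.
Circular speed at r₁: v₁ = √(μ/r₁) = √(1.327×10^11/1.98968×10^8) = 25.8252 km/s.
On the transfer ellipse at r₁, vis-viva equation gives v_p = √[μ(2/r₁ − 1/a_t)] = 32.4595 km/s.
First burn Δv₁ = |v_p − v₁| = 6.634 km/s.
At r₂, v₂ = √(μ/r₂) = 13.319 km/s.
Transfer-orbit speed at r₂: v_a = √[μ(2/r₂ − 1/a_t)] = 8.6342 km/s.
Second burn Δv₂ = |v₂ − v_a| = 4.685 km/s.
Total Δv = Δv₁ + Δv₂ = 11.32 km/s.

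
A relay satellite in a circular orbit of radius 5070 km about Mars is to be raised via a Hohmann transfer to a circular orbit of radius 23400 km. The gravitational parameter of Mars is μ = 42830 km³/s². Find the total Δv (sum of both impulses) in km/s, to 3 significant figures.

The Hohmann ellipse has a_t = (r₁ + r₂)/2 = 14235 km.
At r₁ the circular-orbit speed is v₁ = √(μ/r₁) = 2.906498 km/s.
Transfer-orbit speed at r₁ (v² = μ(2/r − 1/a)): v_p = √[μ(2/r₁ − 1/a_t)] = 3.726484 km/s.
First burn Δv₁ = |v_p − v₁| = 0.81999 km/s.
Circular speed at r₂: v₂ = √(μ/r₂) = 1.3529 km/s.
Transfer-orbit speed at r₂: v_a = √[μ(2/r₂ − 1/a_t)] = 0.80740 km/s.
Second burn Δv₂ = |v₂ − v_a| = 0.54550 km/s.
Total Δv = Δv₁ + Δv₂ = 1.365 km/s.

Δv = 1.37 km/s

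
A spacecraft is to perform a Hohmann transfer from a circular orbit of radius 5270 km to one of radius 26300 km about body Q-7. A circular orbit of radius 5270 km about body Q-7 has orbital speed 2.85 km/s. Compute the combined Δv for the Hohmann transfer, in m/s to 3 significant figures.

From the circular-orbit relation v² = μ/r at r = 5270 km: μ = v²r = (2.85)² × 5270 = 42805.6 km³/s².
Transfer-ellipse semi-major axis a_t = (r₁ + r₂)/2 = (5270 + 26300)/2 = 15785 km.
At r₁ the circular-orbit speed is v₁ = √(μ/r₁) = 2.8500 km/s.
Transfer-orbit speed at r₁ (vis-viva equation): v_p = √[μ(2/r₁ − 1/a_t)] = 3.6788 km/s.
First burn Δv₁ = |v_p − v₁| = 0.8288 km/s.
At r₂, v₂ = √(μ/r₂) = 1.27577 km/s.
Transfer-orbit speed at r₂: v_a = √[μ(2/r₂ − 1/a_t)] = 0.737149 km/s.
Second burn Δv₂ = |v₂ − v_a| = 0.5386 km/s.
Total Δv = Δv₁ + Δv₂ = 1.367 km/s.

Δv = 1370 m/s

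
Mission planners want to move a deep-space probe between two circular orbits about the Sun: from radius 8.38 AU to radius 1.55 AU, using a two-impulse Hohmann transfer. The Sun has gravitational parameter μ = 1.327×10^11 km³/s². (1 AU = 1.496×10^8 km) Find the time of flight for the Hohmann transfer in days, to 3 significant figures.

t = 2020 days

In km: r₁ = 8.38 × 1.496×10^8 = 1.253648×10^9 km; r₂ = 1.55 × 1.496×10^8 = 2.3188×10^8 km.
Transfer-ellipse semi-major axis a_t = (r₁ + r₂)/2 = (1.253648×10^9 + 2.3188×10^8)/2 = 7.42764×10^8 km.
By Kepler's third law the transfer-orbit period is T = 2π√(a_t³/μ), so t = T/2 = 1.746×10^8 s.
Converting: 1.746×10^8 s ÷ 86400 s/day = 2020 days.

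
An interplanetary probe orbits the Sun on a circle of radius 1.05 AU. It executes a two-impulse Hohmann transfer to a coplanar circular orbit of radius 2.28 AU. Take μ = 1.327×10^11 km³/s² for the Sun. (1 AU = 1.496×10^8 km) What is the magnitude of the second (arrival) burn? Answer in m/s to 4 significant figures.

Δv₂ = 4061 m/s

In km: r₁ = 1.05 × 1.496×10^8 = 1.5708×10^8 km; r₂ = 2.28 × 1.496×10^8 = 3.41088×10^8 km.
Transfer-ellipse semi-major axis a_t = (r₁ + r₂)/2 = (1.5708×10^8 + 3.41088×10^8)/2 = 2.49084×10^8 km.
Circular speed at r = 3.41088×10^8 km: v_c = √(μ/r) = 19.7243 km/s.
Vis-viva on the transfer ellipse at r = 3.41088×10^8 km gives v_t = √[μ(2/r − 1/a_t)] = 15.6635 km/s.
Δv₂ = |v_t − v_c| = |15.6635 − 19.7243| = 4.061 km/s.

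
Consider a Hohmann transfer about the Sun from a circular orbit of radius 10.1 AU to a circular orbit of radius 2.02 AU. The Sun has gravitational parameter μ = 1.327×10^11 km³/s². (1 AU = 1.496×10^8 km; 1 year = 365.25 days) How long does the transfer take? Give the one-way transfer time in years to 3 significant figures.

t = 7.46 years

In km: r₁ = 10.1 × 1.496×10^8 = 1.51096×10^9 km; r₂ = 2.02 × 1.496×10^8 = 3.02192×10^8 km.
Semi-major axis of the transfer orbit: a_t = (1.51096×10^9 + 3.02192×10^8)/2 = 9.06576×10^8 km.
Half the transfer-orbit period gives t = π√(a_t³/μ) = 2.354×10^8 s.
Converting: 2.354×10^8 s ÷ 3.15576×10^7 s/year (365.25 × 86400) = 7.46 years.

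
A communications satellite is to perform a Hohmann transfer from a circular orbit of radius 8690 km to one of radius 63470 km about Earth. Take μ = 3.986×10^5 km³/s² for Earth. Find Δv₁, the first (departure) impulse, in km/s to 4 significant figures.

Δv₁ = 2.210 km/s

Transfer-ellipse semi-major axis a_t = (r₁ + r₂)/2 = (8690 + 63470)/2 = 36080 km.
On the circular orbit at r = 8690 km, v_c = √(μ/r) = 6.773 km/s.
Transfer-orbit speed at the same r (vis-viva, a = a_t): v_t = √[μ(2/r − 1/a_t)] = 8.983 km/s.
Δv₁ = |v_t − v_c| = |8.983 − 6.773| = 2.210 km/s.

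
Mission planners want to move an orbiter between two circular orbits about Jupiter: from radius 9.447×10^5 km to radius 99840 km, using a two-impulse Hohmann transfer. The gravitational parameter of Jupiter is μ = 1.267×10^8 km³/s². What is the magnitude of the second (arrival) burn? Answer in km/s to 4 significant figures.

The Hohmann ellipse has a_t = (r₁ + r₂)/2 = 5.2227×10^5 km.
On the circular orbit at r = 99840 km, v_c = √(μ/r) = 35.62 km/s.
Vis-viva on the transfer ellipse at r = 99840 km gives v_t = √[μ(2/r − 1/a_t)] = 47.91 km/s.
Δv₂ = |v_t − v_c| = |47.91 − 35.62| = 12.29 km/s.

Δv₂ = 12.29 km/s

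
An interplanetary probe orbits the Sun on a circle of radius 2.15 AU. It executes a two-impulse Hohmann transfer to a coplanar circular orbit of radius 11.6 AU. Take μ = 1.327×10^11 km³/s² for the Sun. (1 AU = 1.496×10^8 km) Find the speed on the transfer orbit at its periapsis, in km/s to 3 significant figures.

In km: r₁ = 2.15 × 1.496×10^8 = 3.2164×10^8 km; r₂ = 11.6 × 1.496×10^8 = 1.73536×10^9 km.
Semi-major axis of the transfer orbit: a_t = (3.2164×10^8 + 1.73536×10^9)/2 = 1.0285×10^9 km.
The periapsis of the transfer ellipse is at r = 3.2164×10^8 km.
From the vis-viva equation, v = √[μ(2/r − 1/a_t)] = 26.38 km/s.

v = 26.4 km/s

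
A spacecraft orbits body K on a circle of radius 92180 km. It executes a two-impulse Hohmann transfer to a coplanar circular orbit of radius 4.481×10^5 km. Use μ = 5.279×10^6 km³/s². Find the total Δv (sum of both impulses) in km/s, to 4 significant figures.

Δv = 3.606 km/s

The Hohmann ellipse has a_t = (r₁ + r₂)/2 = 2.7014×10^5 km.
At r₁ the circular-orbit speed is v₁ = √(μ/r₁) = 7.568 km/s.
Transfer-orbit speed at r₁ (vis-viva): v_p = √[μ(2/r₁ − 1/a_t)] = 9.747 km/s.
First burn Δv₁ = |v_p − v₁| = 2.179 km/s.
At r₂, v₂ = √(μ/r₂) = 3.432 km/s.
Transfer-orbit speed at r₂: v_a = √[μ(2/r₂ − 1/a_t)] = 2.005 km/s.
Second burn Δv₂ = |v₂ − v_a| = 1.427 km/s.
Δv = Δv₁ + Δv₂ = 2.179 + 1.427 = 3.606 km/s.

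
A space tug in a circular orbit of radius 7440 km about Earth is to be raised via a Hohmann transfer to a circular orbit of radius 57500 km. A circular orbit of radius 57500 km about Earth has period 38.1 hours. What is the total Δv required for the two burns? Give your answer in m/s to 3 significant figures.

From Kepler's third law T² = 4π²r³/μ at r = 57500 km, T = 38.1 hours = 38.1 × 3600 s = 1.3716×10^5 s: μ = 4π²r³/T² = 3.98941×10^5 km³/s².
Semi-major axis of the transfer orbit: a_t = (7440 + 57500)/2 = 32470 km.
Circular speed at r₁: v₁ = √(μ/r₁) = √(3.98941×10^5/7440) = 7.323 km/s.
Transfer-orbit speed at r₁ (vis-viva equation): v_p = √[μ(2/r₁ − 1/a_t)] = 9.745 km/s.
First burn Δv₁ = |v_p − v₁| = 2.422 km/s.
Circular speed at r₂: v₂ = √(μ/r₂) = 2.634 km/s.
Transfer-orbit speed at r₂: v_a = √[μ(2/r₂ − 1/a_t)] = 1.261 km/s.
Second burn Δv₂ = |v₂ − v_a| = 1.373 km/s.
Δv = Δv₁ + Δv₂ = 2.422 + 1.373 = 3.795 km/s.

Δv = 3800 m/s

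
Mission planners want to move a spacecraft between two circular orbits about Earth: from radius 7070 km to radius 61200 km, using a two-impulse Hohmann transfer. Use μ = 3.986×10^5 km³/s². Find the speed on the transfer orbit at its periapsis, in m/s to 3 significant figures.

v = 10100 m/s

Transfer-ellipse semi-major axis a_t = (r₁ + r₂)/2 = (7070 + 61200)/2 = 34135 km.
The periapsis of the transfer ellipse is at r = 7070 km.
From the vis-viva equation, v = √[μ(2/r − 1/a_t)] = 10.05 km/s.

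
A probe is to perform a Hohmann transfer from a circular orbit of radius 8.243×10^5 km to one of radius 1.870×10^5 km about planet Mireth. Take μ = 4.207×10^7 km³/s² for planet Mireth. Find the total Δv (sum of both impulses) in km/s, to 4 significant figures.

The Hohmann ellipse has a_t = (r₁ + r₂)/2 = 5.0565×10^5 km.
At r₁ the circular-orbit speed is v₁ = √(μ/r₁) = 7.1440 km/s.
Transfer-orbit speed at r₁ (vis-viva equation): v_a = √[μ(2/r₁ − 1/a_t)] = 4.3445 km/s.
First burn Δv₁ = |v_a − v₁| = 2.7995 km/s.
Circular speed at r₂: v₂ = √(μ/r₂) = 14.9991 km/s.
Transfer-orbit speed at r₂: v_p = √[μ(2/r₂ − 1/a_t)] = 19.1506 km/s.
Second burn Δv₂ = |v₂ − v_p| = 4.1515 km/s.
Δv = Δv₁ + Δv₂ = 2.7995 + 4.1515 = 6.951 km/s.

Δv = 6.951 km/s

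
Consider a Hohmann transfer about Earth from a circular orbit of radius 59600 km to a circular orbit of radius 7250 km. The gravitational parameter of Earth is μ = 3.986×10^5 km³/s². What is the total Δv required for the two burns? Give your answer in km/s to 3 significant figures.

Transfer-ellipse semi-major axis a_t = (r₁ + r₂)/2 = (59600 + 7250)/2 = 33425 km.
Circular speed at r₁: v₁ = √(μ/r₁) = √(3.986×10^5/59600) = 2.586 km/s.
On the transfer ellipse at r₁, vis-viva equation gives v_a = √[μ(2/r₁ − 1/a_t)] = 1.204 km/s.
First burn Δv₁ = |v_a − v₁| = 1.382 km/s.
Circular speed at r₂: v₂ = √(μ/r₂) = 7.415 km/s.
Transfer-orbit speed at r₂: v_p = √[μ(2/r₂ − 1/a_t)] = 9.901 km/s.
Second burn Δv₂ = |v₂ − v_p| = 2.486 km/s.
Δv = Δv₁ + Δv₂ = 1.382 + 2.486 = 3.868 km/s.

Δv = 3.87 km/s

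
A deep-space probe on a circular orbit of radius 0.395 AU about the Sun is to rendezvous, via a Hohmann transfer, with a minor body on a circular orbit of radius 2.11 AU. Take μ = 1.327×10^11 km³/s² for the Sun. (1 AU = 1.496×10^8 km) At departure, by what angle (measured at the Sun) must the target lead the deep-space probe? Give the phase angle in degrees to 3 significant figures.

In km: r₁ = 0.395 × 1.496×10^8 = 5.9092×10^7 km; r₂ = 2.11 × 1.496×10^8 = 3.15656×10^8 km.
The Hohmann ellipse has a_t = (r₁ + r₂)/2 = 1.87374×10^8 km.
Transfer time t = π√(a_t³/μ) = 2.2120×10^7 s.
Target angular speed ω₂ = √(μ/r₂³) = 6.4955×10^-8 rad/s.
Angle swept by the target during transfer: ω₂·t = 1.4368 rad = 82.32°.
The deep-space probe traverses 180° on the transfer ellipse, so the target must lead by 180° − 82.32° = 97.7°.

φ = 97.7°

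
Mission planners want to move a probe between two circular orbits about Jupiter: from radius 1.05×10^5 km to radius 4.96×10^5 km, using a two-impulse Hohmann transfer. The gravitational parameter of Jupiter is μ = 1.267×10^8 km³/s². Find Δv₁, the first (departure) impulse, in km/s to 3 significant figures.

Δv₁ = 9.89 km/s

Semi-major axis of the transfer orbit: a_t = (1.050×10^5 + 4.960×10^5)/2 = 3.005×10^5 km.
On the circular orbit at r = 1.050×10^5 km, v_c = √(μ/r) = 34.737 km/s.
Vis-viva on the transfer ellipse at r = 1.050×10^5 km gives v_t = √[μ(2/r − 1/a_t)] = 44.628 km/s.
Δv₁ = |v_t − v_c| = |44.628 − 34.737| = 9.891 km/s.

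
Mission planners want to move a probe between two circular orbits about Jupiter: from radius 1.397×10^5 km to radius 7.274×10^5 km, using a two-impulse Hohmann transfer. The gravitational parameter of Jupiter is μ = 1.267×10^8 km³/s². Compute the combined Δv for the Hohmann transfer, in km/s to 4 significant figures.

Transfer-ellipse semi-major axis a_t = (r₁ + r₂)/2 = (1.397×10^5 + 7.274×10^5)/2 = 4.3355×10^5 km.
Circular speed at r₁: v₁ = √(μ/r₁) = √(1.267×10^8/1.397×10^5) = 30.1155 km/s.
Transfer-orbit speed at r₁ (vis-viva): v_p = √[μ(2/r₁ − 1/a_t)] = 39.0083 km/s.
First burn Δv₁ = |v_p − v₁| = 8.893 km/s.
Circular speed at r₂: v₂ = √(μ/r₂) = 13.198 km/s.
Transfer-orbit speed at r₂: v_a = √[μ(2/r₂ − 1/a_t)] = 7.4917 km/s.
Second burn Δv₂ = |v₂ − v_a| = 5.706 km/s.
Total Δv = Δv₁ + Δv₂ = 14.60 km/s.

Δv = 14.60 km/s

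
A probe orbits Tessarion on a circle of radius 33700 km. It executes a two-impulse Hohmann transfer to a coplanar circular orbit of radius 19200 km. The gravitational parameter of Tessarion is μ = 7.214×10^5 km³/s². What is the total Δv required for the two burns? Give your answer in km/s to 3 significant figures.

Δv = 1.47 km/s

The Hohmann ellipse has a_t = (r₁ + r₂)/2 = 26450 km.
Circular speed at r₁: v₁ = √(μ/r₁) = √(7.214×10^5/33700) = 4.6267 km/s.
On the transfer ellipse at r₁, vis-viva gives v_a = √[μ(2/r₁ − 1/a_t)] = 3.9419 km/s.
First burn Δv₁ = |v_a − v₁| = 0.6848 km/s.
At r₂, v₂ = √(μ/r₂) = 6.12968 km/s.
Transfer-orbit speed at r₂: v_p = √[μ(2/r₂ − 1/a_t)] = 6.91894 km/s.
Second burn Δv₂ = |v₂ − v_p| = 0.7893 km/s.
Δv = Δv₁ + Δv₂ = 0.6848 + 0.7893 = 1.474 km/s.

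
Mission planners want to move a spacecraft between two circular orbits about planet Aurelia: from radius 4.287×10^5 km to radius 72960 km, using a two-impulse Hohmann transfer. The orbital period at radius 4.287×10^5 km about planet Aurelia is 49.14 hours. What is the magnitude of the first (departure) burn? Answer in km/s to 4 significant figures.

Δv₁ = 7.014 km/s

From Kepler's third law T² = 4π²r³/μ at r = 4.287×10^5 km, T = 49.14 hours = 49.14 × 3600 s = 1.76904×10^5 s: μ = 4π²r³/T² = 9.93905×10^7 km³/s².
Semi-major axis of the transfer orbit: a_t = (4.287×10^5 + 72960)/2 = 2.5083×10^5 km.
Circular speed at r = 4.287×10^5 km: v_c = √(μ/r) = 15.226 km/s.
Vis-viva on the transfer ellipse at r = 4.287×10^5 km gives v_t = √[μ(2/r − 1/a_t)] = 8.2120 km/s.
Δv₁ = |v_t − v_c| = |8.2120 − 15.226| = 7.014 km/s.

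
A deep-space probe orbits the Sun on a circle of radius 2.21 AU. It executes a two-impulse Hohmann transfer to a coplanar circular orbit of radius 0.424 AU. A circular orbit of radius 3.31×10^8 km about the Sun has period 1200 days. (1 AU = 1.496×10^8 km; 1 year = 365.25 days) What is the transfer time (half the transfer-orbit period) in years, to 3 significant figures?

t = 0.754 years

From Kepler's third law T² = 4π²r³/μ at r = 3.31×10^8 km, T = 1200 days = 1200 × 86400 s = 1.0368×10^8 s: μ = 4π²r³/T² = 1.33185×10^11 km³/s².
In km: r₁ = 2.21 × 1.496×10^8 = 3.30616×10^8 km; r₂ = 0.424 × 1.496×10^8 = 6.34304×10^7 km.
Semi-major axis of the transfer orbit: a_t = (3.30616×10^8 + 6.34304×10^7)/2 = 1.970232×10^8 km.
Half the transfer-orbit period gives t = π√(a_t³/μ) = 2.381×10^7 s.
Converting: 2.381×10^7 s ÷ 3.15576×10^7 s/year (365.25 × 86400) = 0.754 years.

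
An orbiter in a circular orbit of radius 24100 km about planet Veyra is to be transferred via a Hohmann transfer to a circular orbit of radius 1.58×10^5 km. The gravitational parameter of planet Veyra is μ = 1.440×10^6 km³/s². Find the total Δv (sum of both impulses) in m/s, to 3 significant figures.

Semi-major axis of the transfer orbit: a_t = (24100 + 1.580×10^5)/2 = 91050 km.
Circular speed at r₁: v₁ = √(μ/r₁) = √(1.440×10^6/24100) = 7.7299 km/s.
Transfer-orbit speed at r₁ (v² = μ(2/r − 1/a)): v_p = √[μ(2/r₁ − 1/a_t)] = 10.183 km/s.
First burn Δv₁ = |v_p − v₁| = 2.453 km/s.
At r₂, v₂ = √(μ/r₂) = 3.019 km/s.
Transfer-orbit speed at r₂: v_a = √[μ(2/r₂ − 1/a_t)] = 1.553 km/s.
Second burn Δv₂ = |v₂ − v_a| = 1.466 km/s.
Δv = Δv₁ + Δv₂ = 2.453 + 1.466 = 3.919 km/s.

Δv = 3920 m/s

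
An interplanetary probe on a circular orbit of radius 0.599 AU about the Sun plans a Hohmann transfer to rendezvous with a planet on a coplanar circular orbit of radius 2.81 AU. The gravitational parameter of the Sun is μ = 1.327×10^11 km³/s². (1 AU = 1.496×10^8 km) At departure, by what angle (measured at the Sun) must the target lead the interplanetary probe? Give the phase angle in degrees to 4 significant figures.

φ = 94.96°

In km: r₁ = 0.599 × 1.496×10^8 = 8.96104×10^7 km; r₂ = 2.81 × 1.496×10^8 = 4.20376×10^8 km.
Semi-major axis of the transfer orbit: a_t = (8.96104×10^7 + 4.20376×10^8)/2 = 2.549932×10^8 km.
The half-period of the transfer ellipse is t = π√(a_t³/μ) = 3.512×10^7 s.
The target's mean motion on its circular orbit is ω₂ = √(μ/r₂³) = 4.226×10^-8 rad/s.
Angle swept by the target during transfer: ω₂·t = 1.4842 rad = 85.04°.
Arrival is 180° from departure on the ellipse, so φ = 180° − 85.04° = 94.96°.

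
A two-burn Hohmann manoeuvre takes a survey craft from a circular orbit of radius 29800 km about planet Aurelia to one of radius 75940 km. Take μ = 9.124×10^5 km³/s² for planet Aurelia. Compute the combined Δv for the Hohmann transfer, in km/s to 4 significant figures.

Δv = 1.962 km/s

Transfer-ellipse semi-major axis a_t = (r₁ + r₂)/2 = (29800 + 75940)/2 = 52870 km.
Circular speed at r₁: v₁ = √(μ/r₁) = √(9.124×10^5/29800) = 5.5333 km/s.
Transfer-orbit speed at r₁ (vis-viva equation): v_p = √[μ(2/r₁ − 1/a_t)] = 6.6316 km/s.
First burn Δv₁ = |v_p − v₁| = 1.098 km/s.
Circular speed at r₂: v₂ = √(μ/r₂) = 3.4662 km/s.
Transfer-orbit speed at r₂: v_a = √[μ(2/r₂ − 1/a_t)] = 2.6023 km/s.
Second burn Δv₂ = |v₂ − v_a| = 0.8639 km/s.
Δv = Δv₁ + Δv₂ = 1.098 + 0.8639 = 1.962 km/s.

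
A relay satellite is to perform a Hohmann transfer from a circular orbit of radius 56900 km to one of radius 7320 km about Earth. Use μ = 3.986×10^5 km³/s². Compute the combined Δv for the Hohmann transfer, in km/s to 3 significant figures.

Δv = 3.83 km/s

Semi-major axis of the transfer orbit: a_t = (56900 + 7320)/2 = 32110 km.
At r₁ the circular-orbit speed is v₁ = √(μ/r₁) = 2.647 km/s.
Transfer-orbit speed at r₁ (v² = μ(2/r − 1/a)): v_a = √[μ(2/r₁ − 1/a_t)] = 1.264 km/s.
First burn Δv₁ = |v_a − v₁| = 1.383 km/s.
At r₂, v₂ = √(μ/r₂) = 7.379 km/s.
Transfer-orbit speed at r₂: v_p = √[μ(2/r₂ − 1/a_t)] = 9.823 km/s.
Second burn Δv₂ = |v₂ − v_p| = 2.444 km/s.
Total Δv = Δv₁ + Δv₂ = 3.827 km/s.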